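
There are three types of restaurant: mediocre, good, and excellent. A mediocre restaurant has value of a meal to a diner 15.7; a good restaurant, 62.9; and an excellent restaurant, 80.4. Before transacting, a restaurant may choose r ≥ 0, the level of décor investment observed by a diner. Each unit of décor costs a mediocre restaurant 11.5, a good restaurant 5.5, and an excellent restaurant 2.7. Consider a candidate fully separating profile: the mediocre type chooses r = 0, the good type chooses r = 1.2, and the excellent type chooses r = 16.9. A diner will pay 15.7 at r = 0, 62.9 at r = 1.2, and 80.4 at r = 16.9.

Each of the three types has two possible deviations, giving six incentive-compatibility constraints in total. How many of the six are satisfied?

Excellent (own payoff 80.4 − 2.7×16.9 = 34.77): to r=0 gives 15.7 → no gain ✓; to r=1.2 gives 62.9 − 2.7×1.2 = 59.66 → profitable ✗.
Mediocre (own payoff 15.7): to r=1.2 gives 62.9 − 11.5×1.2 = 49.1 → profitable ✗; to r=16.9 gives 80.4 − 11.5×16.9 = -113.95 → no gain ✓.
Good (own payoff 62.9 − 5.5×1.2 = 56.3): to r=0 gives 15.7 → no gain ✓; to r=16.9 gives 80.4 − 5.5×16.9 = -12.55 → no gain ✓.
4 of the 6 constraints hold; not an equilibrium.

4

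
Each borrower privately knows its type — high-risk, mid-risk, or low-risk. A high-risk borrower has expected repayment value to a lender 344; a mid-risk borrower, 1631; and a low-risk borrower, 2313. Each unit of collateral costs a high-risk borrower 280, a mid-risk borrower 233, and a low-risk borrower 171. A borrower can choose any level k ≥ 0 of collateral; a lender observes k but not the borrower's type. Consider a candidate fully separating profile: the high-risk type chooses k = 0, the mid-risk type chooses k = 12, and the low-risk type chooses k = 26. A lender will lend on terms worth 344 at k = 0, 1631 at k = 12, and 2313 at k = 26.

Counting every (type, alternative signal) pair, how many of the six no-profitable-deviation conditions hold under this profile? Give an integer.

3

Mid-risk (own payoff 1631 − 233×12 = -1165): to k=0 gives 344 → profitable ✗; to k=26 gives 2313 − 233×26 = -3745 → no gain ✓.
Low-risk (own payoff 2313 − 171×26 = -2133): to k=0 gives 344 → profitable ✗; to k=12 gives 1631 − 171×12 = -421 → profitable ✗.
High-risk (own payoff 344): to k=12 gives 1631 − 280×12 = -1729 → no gain ✓; to k=26 gives 2313 − 280×26 = -4967 → no gain ✓.
3 of the 6 constraints hold; not an equilibrium.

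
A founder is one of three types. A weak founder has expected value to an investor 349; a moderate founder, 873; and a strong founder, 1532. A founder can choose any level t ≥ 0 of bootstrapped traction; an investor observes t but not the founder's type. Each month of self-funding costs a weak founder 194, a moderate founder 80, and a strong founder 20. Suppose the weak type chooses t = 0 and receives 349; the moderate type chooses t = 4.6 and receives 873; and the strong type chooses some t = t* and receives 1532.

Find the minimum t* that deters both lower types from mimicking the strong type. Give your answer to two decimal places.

12.84

Moderate type (on-path payoff 873 − 80×4.6 = 505) won't mimic when 505 ≥ 1532 − 80·t*, i.e. t* ≥ 12.84.
Weak type (on-path payoff 349) won't mimic when 349 ≥ 1532 − 194·t*, i.e. t* ≥ 6.10.
Both must hold, so t* = max(6.10, 12.84) = 12.84. The moderate type's constraint binds.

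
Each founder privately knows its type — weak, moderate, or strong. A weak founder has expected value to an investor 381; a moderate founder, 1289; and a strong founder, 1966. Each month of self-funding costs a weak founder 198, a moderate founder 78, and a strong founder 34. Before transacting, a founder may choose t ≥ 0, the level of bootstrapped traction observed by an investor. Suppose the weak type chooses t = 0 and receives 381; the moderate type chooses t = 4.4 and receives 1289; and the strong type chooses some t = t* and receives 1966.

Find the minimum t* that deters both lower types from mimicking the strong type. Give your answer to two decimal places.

Weak type (on-path payoff 381) won't mimic when 381 ≥ 1966 − 198·t*, i.e. t* ≥ 8.01.
Moderate type (on-path payoff 1289 − 78×4.4 = 945.8) won't mimic when 945.8 ≥ 1966 − 78·t*, i.e. t* ≥ 13.08.
Both must hold, so t* = max(8.01, 13.08) = 13.08. The moderate type's constraint binds.

13.08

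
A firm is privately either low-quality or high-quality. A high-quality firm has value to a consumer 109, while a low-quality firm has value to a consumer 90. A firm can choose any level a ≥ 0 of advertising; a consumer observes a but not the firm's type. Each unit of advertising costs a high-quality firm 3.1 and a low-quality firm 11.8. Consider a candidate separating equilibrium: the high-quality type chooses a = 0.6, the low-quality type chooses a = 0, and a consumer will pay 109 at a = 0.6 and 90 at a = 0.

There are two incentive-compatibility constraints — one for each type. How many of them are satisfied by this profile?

1

Low-quality type: stay at 0 → 90; mimic → 109 − 11.8 × 0.6 = 101.92. IC fails (90 < 101.92).
High-quality type: signal → 109 − 3.1 × 0.6 = 107.14; deviate to 0 → 90. IC holds (107.14 ≥ 90).
1 of 2 constraints hold, so this profile is not an equilibrium.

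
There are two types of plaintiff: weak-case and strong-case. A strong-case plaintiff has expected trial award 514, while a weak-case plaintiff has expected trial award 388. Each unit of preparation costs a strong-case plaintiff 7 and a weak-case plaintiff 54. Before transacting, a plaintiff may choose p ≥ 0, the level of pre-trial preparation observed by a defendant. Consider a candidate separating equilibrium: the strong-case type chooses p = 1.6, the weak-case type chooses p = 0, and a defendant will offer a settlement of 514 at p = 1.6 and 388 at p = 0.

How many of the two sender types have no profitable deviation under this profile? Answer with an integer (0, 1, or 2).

1

Weak-case type: stay at 0 → 388; mimic → 514 − 54 × 1.6 = 427.6. IC fails (388 < 427.6).
Strong-case type: signal → 514 − 7 × 1.6 = 502.8; deviate to 0 → 388. IC holds (502.8 ≥ 388).
1 of 2 constraints hold, so this profile is not an equilibrium.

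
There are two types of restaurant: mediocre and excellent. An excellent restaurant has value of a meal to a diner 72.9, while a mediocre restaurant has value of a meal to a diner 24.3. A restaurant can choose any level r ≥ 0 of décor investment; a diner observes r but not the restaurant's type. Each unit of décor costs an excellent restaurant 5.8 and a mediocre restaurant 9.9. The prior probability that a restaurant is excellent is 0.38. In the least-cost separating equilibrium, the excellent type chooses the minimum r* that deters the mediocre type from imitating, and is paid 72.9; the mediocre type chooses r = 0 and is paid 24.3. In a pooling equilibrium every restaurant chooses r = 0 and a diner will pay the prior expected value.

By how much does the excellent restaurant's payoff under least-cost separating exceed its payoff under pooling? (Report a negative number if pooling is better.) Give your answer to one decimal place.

Least-cost separating signal: r* solves 24.3 = 72.9 − 9.9·r*, so r* = (72.9 − 24.3)/9.9 ≈ 4.9091.
Excellent type's separating payoff: 72.9 − 5.8 × r* = 72.9 − 5.8 × (72.9 − 24.3)/9.9 = 72.9 − 281.88/9.9 ≈ 44.427.
Pooling payoff: 0.38 × 72.9 + 0.62 × 24.3 = 42.768.
Difference: 44.427 − 42.768 = 1.659, i.e. 1.7 to one decimal place.
The excellent type prefers to separate.

1.7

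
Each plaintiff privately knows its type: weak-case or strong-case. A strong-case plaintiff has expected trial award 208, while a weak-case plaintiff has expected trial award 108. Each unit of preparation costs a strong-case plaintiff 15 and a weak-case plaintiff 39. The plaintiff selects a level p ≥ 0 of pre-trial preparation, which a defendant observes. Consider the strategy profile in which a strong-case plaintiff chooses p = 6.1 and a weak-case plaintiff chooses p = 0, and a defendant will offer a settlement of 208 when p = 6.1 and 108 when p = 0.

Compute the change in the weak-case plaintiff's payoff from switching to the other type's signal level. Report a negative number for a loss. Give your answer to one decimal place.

Playing p = 0 the weak-case plaintiff receives 108.
Deviating to p = 6.1 brings payment 208 at cost 39 × 6.1 = 237.9, netting -29.9.
Gain from deviating: -29.9 − 108 = -137.9.
The gain is negative, so the weak-case type's incentive-compatibility constraint is satisfied.

-137.9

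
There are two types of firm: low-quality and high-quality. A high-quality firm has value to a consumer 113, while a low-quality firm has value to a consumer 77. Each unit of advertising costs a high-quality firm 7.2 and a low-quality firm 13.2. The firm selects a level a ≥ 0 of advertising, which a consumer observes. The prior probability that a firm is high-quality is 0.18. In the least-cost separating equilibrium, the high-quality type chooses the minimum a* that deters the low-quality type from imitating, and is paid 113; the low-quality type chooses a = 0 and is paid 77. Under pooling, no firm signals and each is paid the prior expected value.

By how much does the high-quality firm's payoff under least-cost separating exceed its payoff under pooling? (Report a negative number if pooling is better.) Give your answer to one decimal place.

9.9

Least-cost separating signal: a* solves 77 = 113 − 13.2·a*, so a* = (113 − 77)/13.2 ≈ 2.7273.
High-quality type's separating payoff: 113 − 7.2 × a* = 113 − 7.2 × (113 − 77)/13.2 = 113 − 259.2/13.2 ≈ 93.364.
Pooling payoff: 0.18 × 113 + 0.82 × 77 = 83.48.
Difference: 93.364 − 83.48 = 9.884, i.e. 9.9 to one decimal place.
The high-quality type prefers to separate.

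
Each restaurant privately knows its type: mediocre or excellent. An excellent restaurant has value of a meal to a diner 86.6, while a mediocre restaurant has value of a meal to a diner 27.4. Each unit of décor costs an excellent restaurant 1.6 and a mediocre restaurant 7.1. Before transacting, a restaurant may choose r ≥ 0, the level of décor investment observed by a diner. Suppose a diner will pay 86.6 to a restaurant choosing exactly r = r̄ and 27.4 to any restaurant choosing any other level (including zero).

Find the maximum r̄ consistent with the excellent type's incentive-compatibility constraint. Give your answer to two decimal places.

Choosing r̄ yields the excellent type 86.6 − 1.6·r̄; choosing zero yields 27.4.
The excellent type is indifferent at 86.6 − 1.6·r̄ = 27.4, i.e. r̄ = (86.6 − 27.4) / 1.6 = 37.00.
For any r̄ above 37.00 the excellent type would rather pool at zero, so separation collapses.

37.00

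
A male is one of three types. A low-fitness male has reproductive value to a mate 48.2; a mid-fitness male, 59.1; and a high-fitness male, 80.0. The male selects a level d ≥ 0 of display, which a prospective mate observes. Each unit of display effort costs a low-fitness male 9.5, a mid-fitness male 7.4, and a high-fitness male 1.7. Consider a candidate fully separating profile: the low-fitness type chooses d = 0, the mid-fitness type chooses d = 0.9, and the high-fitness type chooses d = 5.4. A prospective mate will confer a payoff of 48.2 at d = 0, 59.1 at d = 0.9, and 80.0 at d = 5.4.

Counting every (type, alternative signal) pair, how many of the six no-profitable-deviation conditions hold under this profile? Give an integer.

Low-fitness (own payoff 48.2): to d=0.9 gives 59.1 − 9.5×0.9 = 50.55 → profitable ✗; to d=5.4 gives 80.0 − 9.5×5.4 = 28.7 → no gain ✓.
High-fitness (own payoff 80.0 − 1.7×5.4 = 70.82): to d=0 gives 48.2 → no gain ✓; to d=0.9 gives 59.1 − 1.7×0.9 = 57.57 → no gain ✓.
Mid-fitness (own payoff 59.1 − 7.4×0.9 = 52.44): to d=0 gives 48.2 → no gain ✓; to d=5.4 gives 80.0 − 7.4×5.4 = 40.04 → no gain ✓.
5 of the 6 constraints hold; not an equilibrium.

5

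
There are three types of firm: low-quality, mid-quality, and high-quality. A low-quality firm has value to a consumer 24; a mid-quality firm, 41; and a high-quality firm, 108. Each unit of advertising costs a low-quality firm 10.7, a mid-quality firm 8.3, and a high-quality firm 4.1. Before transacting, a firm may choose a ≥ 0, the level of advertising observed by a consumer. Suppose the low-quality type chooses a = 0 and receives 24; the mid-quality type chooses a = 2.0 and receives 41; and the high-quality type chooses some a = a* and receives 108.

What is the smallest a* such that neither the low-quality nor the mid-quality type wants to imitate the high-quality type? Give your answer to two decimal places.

Low-quality type (on-path payoff 24) won't mimic when 24 ≥ 108 − 10.7·a*, i.e. a* ≥ 7.85.
Mid-quality type (on-path payoff 41 − 8.3×2.0 = 24.4) won't mimic when 24.4 ≥ 108 − 8.3·a*, i.e. a* ≥ 10.07.
Both must hold, so a* = max(7.85, 10.07) = 10.07. The mid-quality type's constraint binds.

10.07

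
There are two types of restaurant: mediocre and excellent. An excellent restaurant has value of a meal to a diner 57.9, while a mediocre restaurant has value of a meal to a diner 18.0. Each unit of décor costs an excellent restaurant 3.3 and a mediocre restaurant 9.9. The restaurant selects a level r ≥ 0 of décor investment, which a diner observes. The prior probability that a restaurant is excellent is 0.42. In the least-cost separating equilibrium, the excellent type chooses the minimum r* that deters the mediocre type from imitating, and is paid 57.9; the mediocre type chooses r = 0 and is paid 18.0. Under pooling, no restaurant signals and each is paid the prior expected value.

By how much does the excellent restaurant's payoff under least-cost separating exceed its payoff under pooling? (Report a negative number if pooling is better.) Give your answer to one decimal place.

Least-cost separating signal: r* solves 18.0 = 57.9 − 9.9·r*, so r* = (57.9 − 18.0)/9.9 ≈ 4.0303.
Excellent type's separating payoff: 57.9 − 3.3 × r* = 57.9 − 3.3 × (57.9 − 18.0)/9.9 = 57.9 − 131.67/9.9 = 44.6.
Pooling payoff: 0.42 × 57.9 + 0.58 × 18.0 = 34.758.
Difference: 44.6 − 34.758 = 9.842, i.e. 9.8 to one decimal place.
The excellent type prefers to separate.

9.8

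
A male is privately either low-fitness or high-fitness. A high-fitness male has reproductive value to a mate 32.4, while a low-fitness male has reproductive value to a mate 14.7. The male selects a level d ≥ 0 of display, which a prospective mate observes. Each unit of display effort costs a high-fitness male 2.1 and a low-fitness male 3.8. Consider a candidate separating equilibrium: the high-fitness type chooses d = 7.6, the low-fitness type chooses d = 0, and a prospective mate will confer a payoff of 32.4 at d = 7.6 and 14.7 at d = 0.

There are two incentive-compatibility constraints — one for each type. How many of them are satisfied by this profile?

2

High-fitness type: signal → 32.4 − 2.1 × 7.6 = 16.44; deviate to 0 → 14.7. IC holds (16.44 ≥ 14.7).
Low-fitness type: stay at 0 → 14.7; mimic → 32.4 − 3.8 × 7.6 = 3.52. IC holds (14.7 ≥ 3.52).
2 of 2 constraints hold, so this is a separating equilibrium.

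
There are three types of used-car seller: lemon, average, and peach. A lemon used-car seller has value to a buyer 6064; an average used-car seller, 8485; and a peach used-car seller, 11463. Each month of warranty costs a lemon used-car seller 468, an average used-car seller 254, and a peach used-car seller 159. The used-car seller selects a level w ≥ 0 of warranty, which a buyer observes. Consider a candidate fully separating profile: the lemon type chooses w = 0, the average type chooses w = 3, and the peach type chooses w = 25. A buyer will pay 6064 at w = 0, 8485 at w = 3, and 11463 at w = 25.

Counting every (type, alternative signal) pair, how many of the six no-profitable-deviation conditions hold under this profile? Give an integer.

Average (own payoff 8485 − 254×3 = 7723): to w=0 gives 6064 → no gain ✓; to w=25 gives 11463 − 254×25 = 5113 → no gain ✓.
Peach (own payoff 11463 − 159×25 = 7488): to w=0 gives 6064 → no gain ✓; to w=3 gives 8485 − 159×3 = 8008 → profitable ✗.
Lemon (own payoff 6064): to w=3 gives 8485 − 468×3 = 7081 → profitable ✗; to w=25 gives 11463 − 468×25 = -237 → no gain ✓.
4 of the 6 constraints hold; not an equilibrium.

4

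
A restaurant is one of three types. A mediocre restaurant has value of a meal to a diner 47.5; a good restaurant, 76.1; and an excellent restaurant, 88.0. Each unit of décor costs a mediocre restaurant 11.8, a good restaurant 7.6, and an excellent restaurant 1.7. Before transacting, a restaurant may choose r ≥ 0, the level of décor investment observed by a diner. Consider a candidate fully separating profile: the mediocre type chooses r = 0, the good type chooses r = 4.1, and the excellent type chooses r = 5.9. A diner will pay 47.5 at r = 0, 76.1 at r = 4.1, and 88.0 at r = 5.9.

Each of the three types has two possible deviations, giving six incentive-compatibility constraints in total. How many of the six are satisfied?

Good (own payoff 76.1 − 7.6×4.1 = 44.94): to r=0 gives 47.5 → profitable ✗; to r=5.9 gives 88.0 − 7.6×5.9 = 43.16 → no gain ✓.
Excellent (own payoff 88.0 − 1.7×5.9 = 77.97): to r=0 gives 47.5 → no gain ✓; to r=4.1 gives 76.1 − 1.7×4.1 = 69.13 → no gain ✓.
Mediocre (own payoff 47.5): to r=4.1 gives 76.1 − 11.8×4.1 = 27.72 → no gain ✓; to r=5.9 gives 88.0 − 11.8×5.9 = 18.38 → no gain ✓.
5 of the 6 constraints hold; not an equilibrium.

5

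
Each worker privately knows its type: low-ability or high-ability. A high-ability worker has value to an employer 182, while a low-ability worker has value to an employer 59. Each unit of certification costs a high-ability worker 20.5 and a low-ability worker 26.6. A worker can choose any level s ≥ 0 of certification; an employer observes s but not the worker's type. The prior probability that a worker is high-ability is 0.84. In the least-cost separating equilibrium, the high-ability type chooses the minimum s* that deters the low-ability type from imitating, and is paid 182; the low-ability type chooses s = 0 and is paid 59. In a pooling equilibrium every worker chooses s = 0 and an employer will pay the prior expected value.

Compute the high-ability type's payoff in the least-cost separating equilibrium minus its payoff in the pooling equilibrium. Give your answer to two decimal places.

Least-cost separating signal: s* solves 59 = 182 − 26.6·s*, so s* = (182 − 59)/26.6 ≈ 4.6241.
High-ability type's separating payoff: 182 − 20.5 × s* = 182 − 20.5 × (182 − 59)/26.6 = 182 − 2521.5/26.6 ≈ 87.2068.
Pooling payoff: 0.84 × 182 + 0.16 × 59 = 162.32.
Difference: 87.2068 − 162.32 = -75.1132, i.e. -75.11 to two decimal places.
The high-ability type would prefer the pooling outcome.

-75.11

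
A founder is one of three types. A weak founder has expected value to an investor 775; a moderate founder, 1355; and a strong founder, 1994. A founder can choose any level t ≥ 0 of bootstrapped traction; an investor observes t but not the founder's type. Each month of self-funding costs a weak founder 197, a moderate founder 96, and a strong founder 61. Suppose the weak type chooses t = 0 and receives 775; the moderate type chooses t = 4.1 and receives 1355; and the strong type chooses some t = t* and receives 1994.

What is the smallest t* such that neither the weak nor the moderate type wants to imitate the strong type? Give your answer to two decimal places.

10.76

Weak type (on-path payoff 775) won't mimic when 775 ≥ 1994 − 197·t*, i.e. t* ≥ 6.19.
Moderate type (on-path payoff 1355 − 96×4.1 = 961.4) won't mimic when 961.4 ≥ 1994 − 96·t*, i.e. t* ≥ 10.76.
Both must hold, so t* = max(6.19, 10.76) = 10.76. The moderate type's constraint binds.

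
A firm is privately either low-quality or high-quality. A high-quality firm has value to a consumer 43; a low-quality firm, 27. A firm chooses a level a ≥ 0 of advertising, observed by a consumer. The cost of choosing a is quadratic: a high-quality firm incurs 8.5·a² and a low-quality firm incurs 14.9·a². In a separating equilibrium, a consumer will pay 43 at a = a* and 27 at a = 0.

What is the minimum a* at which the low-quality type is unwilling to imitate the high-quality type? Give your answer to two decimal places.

The low-quality type at a = 0 receives 27; imitating at a* yields 43 − 14.9·a*².
Indifference: 27 = 43 − 14.9·a*², so a*² = (43 − 27) / 14.9 ≈ 1.0738.
a* = √1.0738 ≈ 1.04.

1.04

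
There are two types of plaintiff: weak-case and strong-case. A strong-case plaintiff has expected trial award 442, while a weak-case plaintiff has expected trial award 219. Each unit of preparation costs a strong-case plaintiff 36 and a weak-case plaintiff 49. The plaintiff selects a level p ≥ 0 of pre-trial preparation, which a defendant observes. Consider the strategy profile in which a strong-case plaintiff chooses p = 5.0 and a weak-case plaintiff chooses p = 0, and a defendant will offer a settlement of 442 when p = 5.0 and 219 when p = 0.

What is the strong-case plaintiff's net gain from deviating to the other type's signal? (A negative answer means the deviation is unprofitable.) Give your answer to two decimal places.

-43.00

Playing p = 5.0 the strong-case plaintiff receives 442 − 36 × 5.0 = 262.
Deviating to p = 0 yields 219 instead.
Gain from deviating: 219 − 262 = -43.00.
The gain is negative, so the strong-case type's incentive-compatibility constraint is satisfied.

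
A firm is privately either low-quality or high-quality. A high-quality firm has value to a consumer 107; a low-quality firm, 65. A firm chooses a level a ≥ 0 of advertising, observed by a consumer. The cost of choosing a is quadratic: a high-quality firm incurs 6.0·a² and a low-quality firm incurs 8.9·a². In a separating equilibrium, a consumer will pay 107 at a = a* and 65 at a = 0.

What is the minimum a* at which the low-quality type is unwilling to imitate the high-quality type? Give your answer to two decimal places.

2.17

The low-quality type at a = 0 receives 65; imitating at a* yields 107 − 8.9·a*².
Indifference: 65 = 107 − 8.9·a*², so a*² = (107 − 65) / 8.9 ≈ 4.7191.
a* = √4.7191 ≈ 2.17.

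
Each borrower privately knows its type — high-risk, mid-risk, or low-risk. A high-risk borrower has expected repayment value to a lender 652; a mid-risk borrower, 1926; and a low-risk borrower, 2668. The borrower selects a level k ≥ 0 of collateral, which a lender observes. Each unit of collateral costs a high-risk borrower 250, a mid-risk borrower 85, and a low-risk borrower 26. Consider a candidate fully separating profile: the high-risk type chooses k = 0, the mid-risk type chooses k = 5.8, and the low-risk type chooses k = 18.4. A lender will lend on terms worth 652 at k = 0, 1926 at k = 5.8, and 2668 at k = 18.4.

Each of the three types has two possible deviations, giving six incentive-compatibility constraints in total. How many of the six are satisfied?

6

Mid-risk (own payoff 1926 − 85×5.8 = 1433): to k=0 gives 652 → no gain ✓; to k=18.4 gives 2668 − 85×18.4 = 1104 → no gain ✓.
Low-risk (own payoff 2668 − 26×18.4 = 2189.6): to k=0 gives 652 → no gain ✓; to k=5.8 gives 1926 − 26×5.8 = 1775.2 → no gain ✓.
High-risk (own payoff 652): to k=5.8 gives 1926 − 250×5.8 = 476 → no gain ✓; to k=18.4 gives 2668 − 250×18.4 = -1932 → no gain ✓.
6 of the 6 constraints hold; this profile is a separating equilibrium.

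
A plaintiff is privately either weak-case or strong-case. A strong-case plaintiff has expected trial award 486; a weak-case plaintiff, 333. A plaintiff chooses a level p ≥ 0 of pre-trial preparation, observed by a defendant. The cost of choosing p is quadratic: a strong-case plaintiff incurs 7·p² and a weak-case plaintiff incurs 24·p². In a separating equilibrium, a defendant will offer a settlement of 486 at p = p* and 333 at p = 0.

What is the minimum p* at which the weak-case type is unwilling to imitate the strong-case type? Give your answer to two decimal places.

2.52

The weak-case type at p = 0 receives 333; imitating at p* yields 486 − 24·p*².
Indifference: 333 = 486 − 24·p*², so p*² = (486 − 333) / 24 = 6.375.
p* = √6.375 ≈ 2.52.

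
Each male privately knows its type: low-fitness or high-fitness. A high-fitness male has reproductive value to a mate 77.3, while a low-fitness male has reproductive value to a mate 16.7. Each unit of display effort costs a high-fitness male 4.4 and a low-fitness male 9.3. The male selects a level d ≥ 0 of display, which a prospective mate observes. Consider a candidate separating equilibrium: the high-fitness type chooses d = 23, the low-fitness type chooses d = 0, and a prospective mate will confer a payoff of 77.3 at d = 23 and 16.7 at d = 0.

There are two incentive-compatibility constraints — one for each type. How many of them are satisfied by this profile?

1

Low-fitness type: stay at 0 → 16.7; mimic → 77.3 − 9.3 × 23 = -136.6. IC holds (16.7 ≥ -136.6).
High-fitness type: signal → 77.3 − 4.4 × 23 = -23.9; deviate to 0 → 16.7. IC fails (-23.9 < 16.7).
1 of 2 constraints hold, so this profile is not an equilibrium.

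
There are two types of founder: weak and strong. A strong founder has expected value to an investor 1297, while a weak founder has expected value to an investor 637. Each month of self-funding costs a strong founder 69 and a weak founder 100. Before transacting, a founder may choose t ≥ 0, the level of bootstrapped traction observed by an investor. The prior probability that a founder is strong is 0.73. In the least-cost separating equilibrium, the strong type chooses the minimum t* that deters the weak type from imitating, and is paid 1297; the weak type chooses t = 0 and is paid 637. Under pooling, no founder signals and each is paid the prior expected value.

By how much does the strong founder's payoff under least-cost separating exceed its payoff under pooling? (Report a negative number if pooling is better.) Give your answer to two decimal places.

-277.20

Least-cost separating signal: t* solves 637 = 1297 − 100·t*, so t* = (1297 − 637)/100 = 6.6.
Strong type's separating payoff: 1297 − 69 × t* = 1297 − 69 × (1297 − 637)/100 = 1297 − 45540/100 = 841.6.
Pooling payoff: 0.73 × 1297 + 0.27 × 637 = 1118.8.
Difference: 841.6 − 1118.8 = -277.20.
The strong type would prefer the pooling outcome.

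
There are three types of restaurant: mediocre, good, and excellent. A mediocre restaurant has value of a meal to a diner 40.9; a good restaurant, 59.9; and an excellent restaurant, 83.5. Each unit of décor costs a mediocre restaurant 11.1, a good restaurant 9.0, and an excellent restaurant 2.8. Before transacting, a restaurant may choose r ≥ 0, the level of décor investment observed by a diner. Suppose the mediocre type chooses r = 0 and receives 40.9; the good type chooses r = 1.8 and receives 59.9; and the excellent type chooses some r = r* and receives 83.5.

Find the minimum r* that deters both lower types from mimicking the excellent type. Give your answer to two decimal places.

Good type (on-path payoff 59.9 − 9.0×1.8 = 43.7) won't mimic when 43.7 ≥ 83.5 − 9.0·r*, i.e. r* ≥ 4.42.
Mediocre type (on-path payoff 40.9) won't mimic when 40.9 ≥ 83.5 − 11.1·r*, i.e. r* ≥ 3.84.
Both must hold, so r* = max(3.84, 4.42) = 4.42. The good type's constraint binds.

4.42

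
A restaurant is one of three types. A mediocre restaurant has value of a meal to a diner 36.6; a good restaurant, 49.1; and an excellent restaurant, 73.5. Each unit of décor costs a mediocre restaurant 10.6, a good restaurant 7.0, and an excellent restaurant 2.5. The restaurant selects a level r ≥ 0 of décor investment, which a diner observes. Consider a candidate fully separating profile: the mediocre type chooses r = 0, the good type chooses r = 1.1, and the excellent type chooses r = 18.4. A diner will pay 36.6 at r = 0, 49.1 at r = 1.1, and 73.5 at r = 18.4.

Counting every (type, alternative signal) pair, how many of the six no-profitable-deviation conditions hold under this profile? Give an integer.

Excellent (own payoff 73.5 − 2.5×18.4 = 27.5): to r=0 gives 36.6 → profitable ✗; to r=1.1 gives 49.1 − 2.5×1.1 = 46.35 → profitable ✗.
Mediocre (own payoff 36.6): to r=1.1 gives 49.1 − 10.6×1.1 = 37.44 → profitable ✗; to r=18.4 gives 73.5 − 10.6×18.4 = -121.54 → no gain ✓.
Good (own payoff 49.1 − 7.0×1.1 = 41.4): to r=0 gives 36.6 → no gain ✓; to r=18.4 gives 73.5 − 7.0×18.4 = -55.3 → no gain ✓.
3 of the 6 constraints hold; not an equilibrium.

3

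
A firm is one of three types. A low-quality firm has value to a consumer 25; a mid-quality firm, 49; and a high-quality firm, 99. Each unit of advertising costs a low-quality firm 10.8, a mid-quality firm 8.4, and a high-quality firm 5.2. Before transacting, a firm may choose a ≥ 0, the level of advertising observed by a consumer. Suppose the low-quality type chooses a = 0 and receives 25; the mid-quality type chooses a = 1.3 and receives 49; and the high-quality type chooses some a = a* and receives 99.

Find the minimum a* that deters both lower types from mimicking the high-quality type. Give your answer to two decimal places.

7.25

Low-quality type (on-path payoff 25) won't mimic when 25 ≥ 99 − 10.8·a*, i.e. a* ≥ 6.85.
Mid-quality type (on-path payoff 49 − 8.4×1.3 = 38.08) won't mimic when 38.08 ≥ 99 − 8.4·a*, i.e. a* ≥ 7.25.
Both must hold, so a* = max(6.85, 7.25) = 7.25. The mid-quality type's constraint binds.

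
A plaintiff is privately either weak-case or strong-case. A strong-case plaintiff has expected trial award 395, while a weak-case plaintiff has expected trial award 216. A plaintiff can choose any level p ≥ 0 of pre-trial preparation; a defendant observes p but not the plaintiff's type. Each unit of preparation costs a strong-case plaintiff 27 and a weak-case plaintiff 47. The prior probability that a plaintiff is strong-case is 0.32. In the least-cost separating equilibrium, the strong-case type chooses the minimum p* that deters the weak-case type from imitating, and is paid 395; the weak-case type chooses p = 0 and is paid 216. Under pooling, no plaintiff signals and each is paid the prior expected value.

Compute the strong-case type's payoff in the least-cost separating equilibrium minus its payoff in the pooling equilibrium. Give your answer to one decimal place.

18.9

Least-cost separating signal: p* solves 216 = 395 − 47·p*, so p* = (395 − 216)/47 ≈ 3.8085.
Strong-case type's separating payoff: 395 − 27 × p* = 395 − 27 × (395 − 216)/47 = 395 − 4833/47 ≈ 292.170.
Pooling payoff: 0.32 × 395 + 0.68 × 216 = 273.28.
Difference: 292.170 − 273.28 = 18.89, i.e. 18.9 to one decimal place.
The strong-case type prefers to separate.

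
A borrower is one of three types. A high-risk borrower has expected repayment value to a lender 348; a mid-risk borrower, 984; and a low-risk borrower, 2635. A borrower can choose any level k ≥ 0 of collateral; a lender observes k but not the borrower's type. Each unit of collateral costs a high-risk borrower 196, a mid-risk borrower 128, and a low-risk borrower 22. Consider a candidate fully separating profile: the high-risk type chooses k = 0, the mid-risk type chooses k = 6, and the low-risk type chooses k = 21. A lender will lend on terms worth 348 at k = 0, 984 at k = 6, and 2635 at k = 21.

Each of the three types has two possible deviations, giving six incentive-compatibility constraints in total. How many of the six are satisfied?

5

Mid-risk (own payoff 984 − 128×6 = 216): to k=0 gives 348 → profitable ✗; to k=21 gives 2635 − 128×21 = -53 → no gain ✓.
High-risk (own payoff 348): to k=6 gives 984 − 196×6 = -192 → no gain ✓; to k=21 gives 2635 − 196×21 = -1481 → no gain ✓.
Low-risk (own payoff 2635 − 22×21 = 2173): to k=0 gives 348 → no gain ✓; to k=6 gives 984 − 22×6 = 852 → no gain ✓.
5 of the 6 constraints hold; not an equilibrium.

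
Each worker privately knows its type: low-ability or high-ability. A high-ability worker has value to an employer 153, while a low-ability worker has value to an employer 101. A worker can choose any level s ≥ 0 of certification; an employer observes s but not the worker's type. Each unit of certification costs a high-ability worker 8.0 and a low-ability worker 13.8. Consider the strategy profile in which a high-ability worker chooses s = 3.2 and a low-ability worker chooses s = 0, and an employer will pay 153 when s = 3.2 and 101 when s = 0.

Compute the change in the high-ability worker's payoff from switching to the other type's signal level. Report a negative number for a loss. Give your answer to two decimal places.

-26.40

Playing s = 3.2 the high-ability worker receives 153 − 8.0 × 3.2 = 127.4.
Deviating to s = 0 yields 101 instead.
Gain from deviating: 101 − 127.4 = -26.40.
The gain is negative, so the high-ability type's incentive-compatibility constraint is satisfied.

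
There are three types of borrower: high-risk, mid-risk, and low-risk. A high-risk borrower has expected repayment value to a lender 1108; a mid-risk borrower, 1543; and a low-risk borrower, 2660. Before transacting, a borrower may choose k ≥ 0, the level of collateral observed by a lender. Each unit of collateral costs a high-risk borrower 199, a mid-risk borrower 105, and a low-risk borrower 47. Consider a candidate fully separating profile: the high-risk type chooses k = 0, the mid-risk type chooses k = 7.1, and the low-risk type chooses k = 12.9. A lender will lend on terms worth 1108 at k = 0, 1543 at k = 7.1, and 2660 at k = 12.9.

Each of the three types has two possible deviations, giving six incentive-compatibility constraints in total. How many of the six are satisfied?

4

Mid-risk (own payoff 1543 − 105×7.1 = 797.5): to k=0 gives 1108 → profitable ✗; to k=12.9 gives 2660 − 105×12.9 = 1305.5 → profitable ✗.
Low-risk (own payoff 2660 − 47×12.9 = 2053.7): to k=0 gives 1108 → no gain ✓; to k=7.1 gives 1543 − 47×7.1 = 1209.3 → no gain ✓.
High-risk (own payoff 1108): to k=7.1 gives 1543 − 199×7.1 = 130.1 → no gain ✓; to k=12.9 gives 2660 − 199×12.9 = 92.9 → no gain ✓.
4 of the 6 constraints hold; not an equilibrium.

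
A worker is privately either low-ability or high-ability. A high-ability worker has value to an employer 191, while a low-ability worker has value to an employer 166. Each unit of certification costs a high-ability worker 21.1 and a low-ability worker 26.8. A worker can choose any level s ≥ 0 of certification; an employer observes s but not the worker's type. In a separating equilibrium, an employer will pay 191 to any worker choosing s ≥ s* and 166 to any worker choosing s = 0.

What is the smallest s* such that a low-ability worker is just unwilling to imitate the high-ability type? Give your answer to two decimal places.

A low-ability worker choosing s = 0 receives 166.
Imitating at s* instead would pay 191 at cost 26.8·s*, netting 191 − 26.8·s*.
Indifference: 166 = 191 − 26.8·s*, so s* = (191 − 166) / 26.8 ≈ 0.93.
This is the low-ability type's binding incentive-compatibility constraint; any s ≥ 0.93 sustains separation on that side.

0.93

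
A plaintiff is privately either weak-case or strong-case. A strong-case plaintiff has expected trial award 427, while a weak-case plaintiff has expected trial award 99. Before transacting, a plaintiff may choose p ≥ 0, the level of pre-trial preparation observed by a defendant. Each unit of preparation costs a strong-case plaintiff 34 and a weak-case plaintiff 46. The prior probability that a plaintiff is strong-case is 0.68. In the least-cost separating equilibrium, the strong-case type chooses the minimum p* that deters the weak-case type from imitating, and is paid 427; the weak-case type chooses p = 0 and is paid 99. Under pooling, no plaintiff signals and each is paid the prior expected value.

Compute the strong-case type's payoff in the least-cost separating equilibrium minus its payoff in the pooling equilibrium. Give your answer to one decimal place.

Least-cost separating signal: p* solves 99 = 427 − 46·p*, so p* = (427 − 99)/46 ≈ 7.1304.
Strong-case type's separating payoff: 427 − 34 × p* = 427 − 34 × (427 − 99)/46 = 427 − 11152/46 ≈ 184.565.
Pooling payoff: 0.68 × 427 + 0.32 × 99 = 322.04.
Difference: 184.565 − 322.04 = -137.475, i.e. -137.5 to one decimal place.
The strong-case type would prefer the pooling outcome.

-137.5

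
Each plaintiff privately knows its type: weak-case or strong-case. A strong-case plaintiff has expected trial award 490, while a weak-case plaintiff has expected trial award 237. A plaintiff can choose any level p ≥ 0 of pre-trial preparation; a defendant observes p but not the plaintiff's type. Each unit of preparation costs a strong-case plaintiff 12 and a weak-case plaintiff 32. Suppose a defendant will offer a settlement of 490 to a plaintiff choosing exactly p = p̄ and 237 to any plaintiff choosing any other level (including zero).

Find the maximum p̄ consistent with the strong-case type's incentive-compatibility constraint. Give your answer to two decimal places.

Choosing p̄ yields the strong-case type 490 − 12·p̄; choosing zero yields 237.
The strong-case type is indifferent at 490 − 12·p̄ = 237, i.e. p̄ = (490 − 237) / 12 ≈ 21.08.
For any p̄ above 21.08 the strong-case type would rather pool at zero, so separation collapses.

21.08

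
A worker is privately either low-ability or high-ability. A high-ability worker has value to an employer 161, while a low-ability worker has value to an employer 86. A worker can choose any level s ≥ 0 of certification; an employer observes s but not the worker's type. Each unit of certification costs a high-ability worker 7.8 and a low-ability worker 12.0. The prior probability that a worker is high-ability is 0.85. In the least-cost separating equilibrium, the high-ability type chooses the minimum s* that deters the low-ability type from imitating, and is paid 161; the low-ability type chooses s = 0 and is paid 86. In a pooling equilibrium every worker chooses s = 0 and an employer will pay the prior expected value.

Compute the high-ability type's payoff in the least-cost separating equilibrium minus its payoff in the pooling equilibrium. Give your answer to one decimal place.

Least-cost separating signal: s* solves 86 = 161 − 12.0·s*, so s* = (161 − 86)/12.0 = 6.25.
High-ability type's separating payoff: 161 − 7.8 × s* = 161 − 7.8 × (161 − 86)/12.0 = 161 − 585/12.0 = 112.25.
Pooling payoff: 0.85 × 161 + 0.15 × 86 = 149.75.
Difference: 112.25 − 149.75 = -37.5.
The high-ability type would prefer the pooling outcome.

-37.5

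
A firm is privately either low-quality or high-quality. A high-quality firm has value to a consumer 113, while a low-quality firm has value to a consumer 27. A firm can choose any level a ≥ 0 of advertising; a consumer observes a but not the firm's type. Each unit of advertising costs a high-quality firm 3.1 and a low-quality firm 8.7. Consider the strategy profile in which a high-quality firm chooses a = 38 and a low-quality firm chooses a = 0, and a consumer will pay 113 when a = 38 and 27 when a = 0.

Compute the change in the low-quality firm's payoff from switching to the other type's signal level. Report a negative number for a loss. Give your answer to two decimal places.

Playing a = 0 the low-quality firm receives 27.
Deviating to a = 38 brings payment 113 at cost 8.7 × 38 = 330.6, netting -217.6.
Gain from deviating: -217.6 − 27 = -244.60.
The gain is negative, so the low-quality type's incentive-compatibility constraint is satisfied.

-244.60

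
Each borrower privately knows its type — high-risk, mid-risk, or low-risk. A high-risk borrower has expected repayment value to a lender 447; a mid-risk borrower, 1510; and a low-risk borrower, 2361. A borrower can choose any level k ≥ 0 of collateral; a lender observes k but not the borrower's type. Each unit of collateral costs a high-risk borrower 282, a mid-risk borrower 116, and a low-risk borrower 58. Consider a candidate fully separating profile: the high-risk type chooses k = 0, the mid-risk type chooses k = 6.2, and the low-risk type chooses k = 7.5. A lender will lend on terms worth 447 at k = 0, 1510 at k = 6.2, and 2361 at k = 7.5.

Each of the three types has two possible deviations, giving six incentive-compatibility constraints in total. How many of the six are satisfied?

5

Mid-risk (own payoff 1510 − 116×6.2 = 790.8): to k=0 gives 447 → no gain ✓; to k=7.5 gives 2361 − 116×7.5 = 1491 → profitable ✗.
High-risk (own payoff 447): to k=6.2 gives 1510 − 282×6.2 = -238.4 → no gain ✓; to k=7.5 gives 2361 − 282×7.5 = 246 → no gain ✓.
Low-risk (own payoff 2361 − 58×7.5 = 1926): to k=0 gives 447 → no gain ✓; to k=6.2 gives 1510 − 58×6.2 = 1150.4 → no gain ✓.
5 of the 6 constraints hold; not an equilibrium.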